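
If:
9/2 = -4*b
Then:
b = -9/8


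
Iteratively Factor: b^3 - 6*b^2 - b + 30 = (b - 5)*(b^2 - b - 6) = (b - 5)*(b - 3)*(b + 2)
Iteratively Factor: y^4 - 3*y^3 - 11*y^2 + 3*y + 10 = (y - 1)*(y^3 - 2*y^2 - 13*y - 10) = (y - 1)*(y + 2)*(y^2 - 4*y - 5) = (y - 1)*(y + 1)*(y + 2)*(y - 5)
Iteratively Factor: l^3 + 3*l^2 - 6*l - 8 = (l + 4)*(l^2 - l - 2) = (l - 2)*(l + 4)*(l + 1)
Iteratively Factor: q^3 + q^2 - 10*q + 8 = (q - 2)*(q^2 + 3*q - 4) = (q - 2)*(q + 4)*(q - 1)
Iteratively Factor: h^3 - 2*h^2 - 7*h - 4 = (h + 1)*(h^2 - 3*h - 4) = (h - 4)*(h + 1)*(h + 1)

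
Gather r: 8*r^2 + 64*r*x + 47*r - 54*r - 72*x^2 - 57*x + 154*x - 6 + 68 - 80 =8*r^2 + r*(64*x - 7) - 72*x^2 + 97*x - 18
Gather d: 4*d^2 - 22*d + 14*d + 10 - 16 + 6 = 4*d^2 - 8*d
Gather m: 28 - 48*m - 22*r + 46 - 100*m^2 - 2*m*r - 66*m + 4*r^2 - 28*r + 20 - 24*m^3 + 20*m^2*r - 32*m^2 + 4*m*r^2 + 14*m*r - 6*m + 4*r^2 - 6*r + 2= -24*m^3 + m^2*(20*r - 132) + m*(4*r^2 + 12*r - 120) + 8*r^2 - 56*r + 96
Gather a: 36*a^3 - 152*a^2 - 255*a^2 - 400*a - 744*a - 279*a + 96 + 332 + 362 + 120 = 36*a^3 - 407*a^2 - 1423*a + 910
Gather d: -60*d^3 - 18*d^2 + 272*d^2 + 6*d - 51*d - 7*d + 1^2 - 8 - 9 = -60*d^3 + 254*d^2 - 52*d - 16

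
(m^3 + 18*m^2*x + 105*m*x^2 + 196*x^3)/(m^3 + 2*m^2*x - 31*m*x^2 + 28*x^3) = (m^2 + 11*m*x + 28*x^2)/(m^2 - 5*m*x + 4*x^2)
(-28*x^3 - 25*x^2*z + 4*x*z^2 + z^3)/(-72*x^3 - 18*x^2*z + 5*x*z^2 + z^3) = (7*x^2 + 8*x*z + z^2)/(18*x^2 + 9*x*z + z^2)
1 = 1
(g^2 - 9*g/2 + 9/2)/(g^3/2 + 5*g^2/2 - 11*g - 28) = (2*g^2 - 9*g + 9)/(g^3 + 5*g^2 - 22*g - 56)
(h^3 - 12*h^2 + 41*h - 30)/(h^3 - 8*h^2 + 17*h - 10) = (h - 6)/(h - 2)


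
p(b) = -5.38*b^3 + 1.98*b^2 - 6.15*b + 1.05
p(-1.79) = 49.26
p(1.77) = -33.47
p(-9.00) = 4138.80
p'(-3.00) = -163.29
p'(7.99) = -1004.89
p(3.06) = -153.38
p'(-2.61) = -126.43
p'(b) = -16.14*b^2 + 3.96*b - 6.15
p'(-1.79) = -64.95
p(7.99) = -2665.93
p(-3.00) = 182.58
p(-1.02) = 15.09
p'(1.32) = -29.05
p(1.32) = -15.99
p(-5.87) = 1193.54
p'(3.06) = -145.16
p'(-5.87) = -585.53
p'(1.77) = -49.71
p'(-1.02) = -26.98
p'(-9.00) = -1349.13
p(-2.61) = 126.24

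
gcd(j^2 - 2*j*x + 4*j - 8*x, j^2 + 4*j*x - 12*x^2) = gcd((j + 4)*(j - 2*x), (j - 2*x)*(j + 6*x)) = -j + 2*x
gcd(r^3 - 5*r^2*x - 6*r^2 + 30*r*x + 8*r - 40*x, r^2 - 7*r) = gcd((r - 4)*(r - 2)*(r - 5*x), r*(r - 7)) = 1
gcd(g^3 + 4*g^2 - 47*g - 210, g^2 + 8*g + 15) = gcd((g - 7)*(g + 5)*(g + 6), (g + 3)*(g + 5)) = g + 5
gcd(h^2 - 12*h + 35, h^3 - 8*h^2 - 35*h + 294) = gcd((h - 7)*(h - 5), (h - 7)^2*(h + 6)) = h - 7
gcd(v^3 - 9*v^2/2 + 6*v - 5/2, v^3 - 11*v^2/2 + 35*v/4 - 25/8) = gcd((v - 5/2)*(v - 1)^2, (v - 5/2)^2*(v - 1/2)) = v - 5/2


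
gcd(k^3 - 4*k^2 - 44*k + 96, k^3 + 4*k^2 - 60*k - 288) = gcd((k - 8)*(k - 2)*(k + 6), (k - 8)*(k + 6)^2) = k^2 - 2*k - 48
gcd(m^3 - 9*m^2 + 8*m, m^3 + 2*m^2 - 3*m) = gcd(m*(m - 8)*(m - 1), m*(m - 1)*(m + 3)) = m^2 - m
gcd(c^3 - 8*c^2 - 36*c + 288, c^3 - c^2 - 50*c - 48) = c^2 - 2*c - 48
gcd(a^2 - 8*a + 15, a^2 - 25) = a - 5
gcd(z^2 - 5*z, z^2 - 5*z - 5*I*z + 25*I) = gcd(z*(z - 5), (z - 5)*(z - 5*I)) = z - 5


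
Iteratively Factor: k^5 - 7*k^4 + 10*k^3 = (k - 2)*(k^4 - 5*k^3) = (k - 5)*(k - 2)*(k^3) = k*(k - 5)*(k - 2)*(k^2) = k^2*(k - 5)*(k - 2)*(k)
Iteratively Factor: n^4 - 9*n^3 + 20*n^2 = (n - 5)*(n^3 - 4*n^2) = (n - 5)*(n - 4)*(n^2) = n*(n - 5)*(n - 4)*(n)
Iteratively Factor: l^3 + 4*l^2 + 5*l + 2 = (l + 1)*(l^2 + 3*l + 2) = (l + 1)^2*(l + 2)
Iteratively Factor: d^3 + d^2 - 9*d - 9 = (d - 3)*(d^2 + 4*d + 3) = (d - 3)*(d + 1)*(d + 3)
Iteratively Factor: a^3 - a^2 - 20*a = (a)*(a^2 - a - 20) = a*(a + 4)*(a - 5)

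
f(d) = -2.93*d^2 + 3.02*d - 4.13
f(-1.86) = -19.88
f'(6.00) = -32.14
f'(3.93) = -20.01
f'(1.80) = -7.53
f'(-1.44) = 11.46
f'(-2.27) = 16.32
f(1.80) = -8.19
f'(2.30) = -10.46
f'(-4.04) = 26.69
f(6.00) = -91.49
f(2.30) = -12.68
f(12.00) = -389.81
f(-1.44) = -14.55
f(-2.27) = -26.08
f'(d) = 3.02 - 5.86*d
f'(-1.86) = 13.92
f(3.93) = -37.51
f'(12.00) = -67.30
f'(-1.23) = 10.23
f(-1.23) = -12.28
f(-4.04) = -64.15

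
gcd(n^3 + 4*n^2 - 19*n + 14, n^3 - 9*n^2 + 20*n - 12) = n^2 - 3*n + 2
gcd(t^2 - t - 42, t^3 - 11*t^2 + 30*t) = 1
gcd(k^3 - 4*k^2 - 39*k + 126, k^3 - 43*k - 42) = k^2 - k - 42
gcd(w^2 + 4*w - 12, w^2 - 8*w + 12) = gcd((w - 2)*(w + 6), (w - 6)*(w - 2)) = w - 2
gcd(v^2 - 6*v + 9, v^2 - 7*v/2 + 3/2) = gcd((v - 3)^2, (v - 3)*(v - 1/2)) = v - 3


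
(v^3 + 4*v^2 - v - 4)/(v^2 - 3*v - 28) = (v^2 - 1)/(v - 7)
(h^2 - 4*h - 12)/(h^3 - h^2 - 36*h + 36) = (h + 2)/(h^2 + 5*h - 6)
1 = 1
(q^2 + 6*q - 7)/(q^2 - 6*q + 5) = (q + 7)/(q - 5)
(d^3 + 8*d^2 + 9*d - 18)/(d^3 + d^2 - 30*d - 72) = (d^2 + 5*d - 6)/(d^2 - 2*d - 24)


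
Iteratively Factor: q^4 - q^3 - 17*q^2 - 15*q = (q + 1)*(q^3 - 2*q^2 - 15*q) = (q - 5)*(q + 1)*(q^2 + 3*q) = (q - 5)*(q + 1)*(q + 3)*(q)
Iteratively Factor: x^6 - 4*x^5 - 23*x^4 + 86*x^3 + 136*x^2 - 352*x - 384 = (x - 3)*(x^5 - x^4 - 26*x^3 + 8*x^2 + 160*x + 128) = (x - 3)*(x + 1)*(x^4 - 2*x^3 - 24*x^2 + 32*x + 128) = (x - 4)*(x - 3)*(x + 1)*(x^3 + 2*x^2 - 16*x - 32) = (x - 4)*(x - 3)*(x + 1)*(x + 4)*(x^2 - 2*x - 8) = (x - 4)*(x - 3)*(x + 1)*(x + 2)*(x + 4)*(x - 4)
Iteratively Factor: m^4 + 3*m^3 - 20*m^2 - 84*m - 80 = (m + 2)*(m^3 + m^2 - 22*m - 40) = (m + 2)*(m + 4)*(m^2 - 3*m - 10) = (m + 2)^2*(m + 4)*(m - 5)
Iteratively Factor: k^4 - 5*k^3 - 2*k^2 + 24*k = (k - 4)*(k^3 - k^2 - 6*k) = (k - 4)*(k - 3)*(k^2 + 2*k) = k*(k - 4)*(k - 3)*(k + 2)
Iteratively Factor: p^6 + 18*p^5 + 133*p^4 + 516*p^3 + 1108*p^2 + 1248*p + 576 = (p + 3)*(p^5 + 15*p^4 + 88*p^3 + 252*p^2 + 352*p + 192) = (p + 2)*(p + 3)*(p^4 + 13*p^3 + 62*p^2 + 128*p + 96) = (p + 2)*(p + 3)*(p + 4)*(p^3 + 9*p^2 + 26*p + 24) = (p + 2)^2*(p + 3)*(p + 4)*(p^2 + 7*p + 12) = (p + 2)^2*(p + 3)*(p + 4)^2*(p + 3)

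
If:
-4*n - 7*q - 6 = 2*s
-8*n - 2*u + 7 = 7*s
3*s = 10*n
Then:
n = 21/94 - 3*u/47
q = 32*u/329 - 394/329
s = 35/47 - 10*u/47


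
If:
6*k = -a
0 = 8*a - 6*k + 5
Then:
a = -5/9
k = 5/54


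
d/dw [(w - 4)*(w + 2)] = 2*w - 2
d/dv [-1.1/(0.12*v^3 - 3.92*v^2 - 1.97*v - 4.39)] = (0.396*v^2 - 8.624*v - 2.167)/(-0.12*v^3 + 3.92*v^2 + 1.97*v + 4.39)^2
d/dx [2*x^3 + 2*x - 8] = 6*x^2 + 2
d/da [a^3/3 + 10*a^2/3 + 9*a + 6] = a^2 + 20*a/3 + 9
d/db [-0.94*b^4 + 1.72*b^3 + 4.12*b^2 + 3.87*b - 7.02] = -3.76*b^3 + 5.16*b^2 + 8.24*b + 3.87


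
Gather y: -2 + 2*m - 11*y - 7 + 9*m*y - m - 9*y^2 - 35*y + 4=m - 9*y^2 + y*(9*m - 46) - 5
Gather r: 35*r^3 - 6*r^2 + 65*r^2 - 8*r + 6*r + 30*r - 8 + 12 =35*r^3 + 59*r^2 + 28*r + 4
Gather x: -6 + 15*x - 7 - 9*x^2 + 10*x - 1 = -9*x^2 + 25*x - 14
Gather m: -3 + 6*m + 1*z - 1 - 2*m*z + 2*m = m*(8 - 2*z) + z - 4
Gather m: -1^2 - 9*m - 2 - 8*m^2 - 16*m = -8*m^2 - 25*m - 3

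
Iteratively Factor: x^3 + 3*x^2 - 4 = (x - 1)*(x^2 + 4*x + 4) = (x - 1)*(x + 2)*(x + 2)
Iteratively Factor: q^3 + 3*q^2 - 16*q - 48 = (q + 4)*(q^2 - q - 12) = (q + 3)*(q + 4)*(q - 4)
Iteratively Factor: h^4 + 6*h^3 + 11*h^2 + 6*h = (h + 2)*(h^3 + 4*h^2 + 3*h) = (h + 2)*(h + 3)*(h^2 + h) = h*(h + 2)*(h + 3)*(h + 1)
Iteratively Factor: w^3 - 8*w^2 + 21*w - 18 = (w - 3)*(w^2 - 5*w + 6) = (w - 3)^2*(w - 2)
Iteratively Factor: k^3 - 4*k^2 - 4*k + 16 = (k - 4)*(k^2 - 4) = (k - 4)*(k - 2)*(k + 2)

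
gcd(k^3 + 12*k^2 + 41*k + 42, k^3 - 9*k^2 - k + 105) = k + 3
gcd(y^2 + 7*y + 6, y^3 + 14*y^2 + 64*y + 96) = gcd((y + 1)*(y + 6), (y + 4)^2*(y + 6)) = y + 6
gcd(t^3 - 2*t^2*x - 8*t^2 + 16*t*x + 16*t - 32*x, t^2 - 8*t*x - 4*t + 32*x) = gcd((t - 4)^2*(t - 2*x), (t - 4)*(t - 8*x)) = t - 4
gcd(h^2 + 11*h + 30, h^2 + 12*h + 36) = h + 6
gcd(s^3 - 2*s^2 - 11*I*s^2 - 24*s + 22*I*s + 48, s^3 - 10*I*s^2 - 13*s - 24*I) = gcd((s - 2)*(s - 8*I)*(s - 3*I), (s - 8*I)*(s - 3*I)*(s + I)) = s^2 - 11*I*s - 24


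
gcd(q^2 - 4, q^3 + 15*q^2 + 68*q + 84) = q + 2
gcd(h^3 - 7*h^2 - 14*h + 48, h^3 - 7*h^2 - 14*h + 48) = h^3 - 7*h^2 - 14*h + 48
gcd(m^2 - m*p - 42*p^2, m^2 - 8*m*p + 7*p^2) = -m + 7*p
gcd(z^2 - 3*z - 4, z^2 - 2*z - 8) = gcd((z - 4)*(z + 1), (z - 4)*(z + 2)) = z - 4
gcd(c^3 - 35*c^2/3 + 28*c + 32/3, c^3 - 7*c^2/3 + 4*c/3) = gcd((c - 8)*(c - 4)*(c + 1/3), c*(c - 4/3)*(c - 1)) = 1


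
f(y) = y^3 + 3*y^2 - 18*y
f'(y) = 3*y^2 + 6*y - 18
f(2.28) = -13.59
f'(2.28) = 11.28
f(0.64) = -10.03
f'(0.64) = -12.93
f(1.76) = -16.94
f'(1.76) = 1.85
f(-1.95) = 39.09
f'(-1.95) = -18.29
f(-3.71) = 57.01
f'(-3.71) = 1.03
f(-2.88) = 52.84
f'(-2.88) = -10.40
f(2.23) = -14.13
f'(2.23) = 10.30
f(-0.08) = 1.46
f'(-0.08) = -18.46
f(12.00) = 1944.00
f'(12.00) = 486.00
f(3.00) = 0.00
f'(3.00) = 27.00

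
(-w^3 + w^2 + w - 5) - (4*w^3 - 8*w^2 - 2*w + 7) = -5*w^3 + 9*w^2 + 3*w - 12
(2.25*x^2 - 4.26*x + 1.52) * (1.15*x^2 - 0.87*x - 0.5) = 2.5875*x^4 - 6.8565*x^3 + 4.3292*x^2 + 0.8076*x - 0.76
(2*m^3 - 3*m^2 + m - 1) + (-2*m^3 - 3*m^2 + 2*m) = -6*m^2 + 3*m - 1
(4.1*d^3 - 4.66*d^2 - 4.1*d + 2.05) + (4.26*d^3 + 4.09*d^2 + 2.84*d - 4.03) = 8.36*d^3 - 0.57*d^2 - 1.26*d - 1.98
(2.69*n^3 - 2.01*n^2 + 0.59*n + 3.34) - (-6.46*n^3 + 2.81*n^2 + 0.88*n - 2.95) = 9.15*n^3 - 4.82*n^2 - 0.29*n + 6.29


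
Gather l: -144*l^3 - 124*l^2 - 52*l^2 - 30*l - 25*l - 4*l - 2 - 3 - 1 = -144*l^3 - 176*l^2 - 59*l - 6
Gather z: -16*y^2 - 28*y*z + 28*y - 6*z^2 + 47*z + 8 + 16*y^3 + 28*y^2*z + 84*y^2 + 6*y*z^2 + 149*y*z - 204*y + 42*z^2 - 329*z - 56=16*y^3 + 68*y^2 - 176*y + z^2*(6*y + 36) + z*(28*y^2 + 121*y - 282) - 48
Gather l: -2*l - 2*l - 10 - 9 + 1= -4*l - 18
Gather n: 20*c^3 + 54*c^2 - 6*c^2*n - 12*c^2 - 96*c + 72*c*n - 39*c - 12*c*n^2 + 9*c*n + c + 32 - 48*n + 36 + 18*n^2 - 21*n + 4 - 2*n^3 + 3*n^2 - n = 20*c^3 + 42*c^2 - 134*c - 2*n^3 + n^2*(21 - 12*c) + n*(-6*c^2 + 81*c - 70) + 72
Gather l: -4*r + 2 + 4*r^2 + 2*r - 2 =4*r^2 - 2*r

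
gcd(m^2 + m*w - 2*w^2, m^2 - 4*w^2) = m + 2*w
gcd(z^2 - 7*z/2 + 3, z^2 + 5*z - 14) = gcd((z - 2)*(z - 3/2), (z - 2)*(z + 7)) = z - 2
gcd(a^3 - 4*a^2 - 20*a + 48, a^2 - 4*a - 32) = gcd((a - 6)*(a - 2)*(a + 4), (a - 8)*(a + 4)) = a + 4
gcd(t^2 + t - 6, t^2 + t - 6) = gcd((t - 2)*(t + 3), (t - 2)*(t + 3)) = t^2 + t - 6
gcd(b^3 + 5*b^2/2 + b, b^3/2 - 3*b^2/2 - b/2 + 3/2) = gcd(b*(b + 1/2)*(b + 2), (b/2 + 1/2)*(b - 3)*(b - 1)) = 1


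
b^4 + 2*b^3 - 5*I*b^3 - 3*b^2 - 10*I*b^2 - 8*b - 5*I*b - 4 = (b + 1)^2*(b - 4*I)*(b - I)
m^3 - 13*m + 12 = (m - 3)*(m - 1)*(m + 4)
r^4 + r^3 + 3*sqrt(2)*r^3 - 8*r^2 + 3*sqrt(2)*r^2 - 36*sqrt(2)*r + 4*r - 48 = (r - 3)*(r + 4)*(r + sqrt(2))*(r + 2*sqrt(2))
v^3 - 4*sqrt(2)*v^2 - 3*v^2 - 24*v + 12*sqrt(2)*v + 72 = (v - 3)*(v - 6*sqrt(2))*(v + 2*sqrt(2))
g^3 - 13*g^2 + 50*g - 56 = (g - 7)*(g - 4)*(g - 2)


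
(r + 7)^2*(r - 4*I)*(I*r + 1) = I*r^4 + 5*r^3 + 14*I*r^3 + 70*r^2 + 45*I*r^2 + 245*r - 56*I*r - 196*I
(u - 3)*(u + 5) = u^2 + 2*u - 15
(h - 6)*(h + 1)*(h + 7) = h^3 + 2*h^2 - 41*h - 42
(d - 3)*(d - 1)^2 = d^3 - 5*d^2 + 7*d - 3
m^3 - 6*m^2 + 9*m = m*(m - 3)^2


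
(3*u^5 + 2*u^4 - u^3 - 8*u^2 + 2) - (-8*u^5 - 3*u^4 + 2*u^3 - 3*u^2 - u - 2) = 11*u^5 + 5*u^4 - 3*u^3 - 5*u^2 + u + 4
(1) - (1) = 0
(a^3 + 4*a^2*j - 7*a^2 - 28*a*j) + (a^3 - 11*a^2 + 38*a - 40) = 2*a^3 + 4*a^2*j - 18*a^2 - 28*a*j + 38*a - 40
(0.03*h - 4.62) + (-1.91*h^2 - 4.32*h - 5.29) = -1.91*h^2 - 4.29*h - 9.91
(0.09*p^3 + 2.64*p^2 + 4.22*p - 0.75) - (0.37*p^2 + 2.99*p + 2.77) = 0.09*p^3 + 2.27*p^2 + 1.23*p - 3.52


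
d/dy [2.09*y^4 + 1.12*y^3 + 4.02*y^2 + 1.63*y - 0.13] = 8.36*y^3 + 3.36*y^2 + 8.04*y + 1.63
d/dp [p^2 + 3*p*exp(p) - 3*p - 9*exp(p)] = 3*p*exp(p) + 2*p - 6*exp(p) - 3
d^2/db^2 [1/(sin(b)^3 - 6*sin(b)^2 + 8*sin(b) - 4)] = (-9*sin(b)^6 + 66*sin(b)^5 - 148*sin(b)^4 + 12*sin(b)^3 + 296*sin(b)^2 - 296*sin(b) + 80)/(sin(b)^3 - 6*sin(b)^2 + 8*sin(b) - 4)^3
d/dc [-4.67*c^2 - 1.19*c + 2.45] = -9.34*c - 1.19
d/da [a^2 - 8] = 2*a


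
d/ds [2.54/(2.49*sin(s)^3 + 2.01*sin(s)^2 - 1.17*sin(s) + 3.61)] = (-18.9738*sin(s)^2 - 10.2108*sin(s) + 2.9718)*cos(s)/(2.49*sin(s)^3 + 2.01*sin(s)^2 - 1.17*sin(s) + 3.61)^2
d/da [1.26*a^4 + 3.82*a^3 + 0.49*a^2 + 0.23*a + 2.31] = 5.04*a^3 + 11.46*a^2 + 0.98*a + 0.23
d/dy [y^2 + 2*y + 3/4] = 2*y + 2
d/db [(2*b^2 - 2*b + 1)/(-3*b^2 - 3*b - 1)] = (-12*b^2 + 2*b + 5)/(9*b^4 + 18*b^3 + 15*b^2 + 6*b + 1)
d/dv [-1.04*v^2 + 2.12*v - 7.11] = 2.12 - 2.08*v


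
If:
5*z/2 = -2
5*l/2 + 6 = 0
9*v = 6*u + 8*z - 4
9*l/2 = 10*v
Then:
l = -12/5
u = 17/150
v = -27/25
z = -4/5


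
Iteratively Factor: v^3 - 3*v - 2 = (v + 1)*(v^2 - v - 2) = (v - 2)*(v + 1)*(v + 1)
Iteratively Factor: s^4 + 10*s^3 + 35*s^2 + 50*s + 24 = (s + 2)*(s^3 + 8*s^2 + 19*s + 12) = (s + 2)*(s + 3)*(s^2 + 5*s + 4) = (s + 2)*(s + 3)*(s + 4)*(s + 1)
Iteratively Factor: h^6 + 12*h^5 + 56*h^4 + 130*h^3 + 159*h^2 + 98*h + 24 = (h + 1)*(h^5 + 11*h^4 + 45*h^3 + 85*h^2 + 74*h + 24) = (h + 1)*(h + 3)*(h^4 + 8*h^3 + 21*h^2 + 22*h + 8) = (h + 1)^2*(h + 3)*(h^3 + 7*h^2 + 14*h + 8) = (h + 1)^2*(h + 3)*(h + 4)*(h^2 + 3*h + 2) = (h + 1)^3*(h + 3)*(h + 4)*(h + 2)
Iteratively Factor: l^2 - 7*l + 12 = (l - 4)*(l - 3)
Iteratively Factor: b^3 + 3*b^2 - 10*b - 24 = (b - 3)*(b^2 + 6*b + 8) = (b - 3)*(b + 2)*(b + 4)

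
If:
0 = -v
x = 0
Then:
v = 0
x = 0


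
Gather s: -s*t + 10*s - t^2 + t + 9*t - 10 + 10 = s*(10 - t) - t^2 + 10*t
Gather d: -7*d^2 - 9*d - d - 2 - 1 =-7*d^2 - 10*d - 3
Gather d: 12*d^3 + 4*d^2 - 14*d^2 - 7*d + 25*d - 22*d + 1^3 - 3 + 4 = 12*d^3 - 10*d^2 - 4*d + 2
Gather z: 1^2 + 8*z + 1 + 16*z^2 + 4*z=16*z^2 + 12*z + 2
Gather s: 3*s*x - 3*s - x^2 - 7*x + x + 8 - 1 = s*(3*x - 3) - x^2 - 6*x + 7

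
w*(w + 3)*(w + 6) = w^3 + 9*w^2 + 18*w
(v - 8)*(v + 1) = v^2 - 7*v - 8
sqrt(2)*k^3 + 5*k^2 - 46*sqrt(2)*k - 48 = (k - 4*sqrt(2))*(k + 6*sqrt(2))*(sqrt(2)*k + 1)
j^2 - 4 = (j - 2)*(j + 2)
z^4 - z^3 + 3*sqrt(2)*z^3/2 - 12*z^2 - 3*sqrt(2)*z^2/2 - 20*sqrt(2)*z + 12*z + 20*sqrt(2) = (z - 1)*(z - 5*sqrt(2)/2)*(z + 2*sqrt(2))^2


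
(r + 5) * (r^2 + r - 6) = r^3 + 6*r^2 - r - 30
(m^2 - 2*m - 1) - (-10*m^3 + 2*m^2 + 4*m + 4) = 10*m^3 - m^2 - 6*m - 5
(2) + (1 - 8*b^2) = 3 - 8*b^2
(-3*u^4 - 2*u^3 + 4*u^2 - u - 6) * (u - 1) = -3*u^5 + u^4 + 6*u^3 - 5*u^2 - 5*u + 6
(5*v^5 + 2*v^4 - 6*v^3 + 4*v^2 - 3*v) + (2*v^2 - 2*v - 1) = 5*v^5 + 2*v^4 - 6*v^3 + 6*v^2 - 5*v - 1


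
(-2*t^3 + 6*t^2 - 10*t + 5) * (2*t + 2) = -4*t^4 + 8*t^3 - 8*t^2 - 10*t + 10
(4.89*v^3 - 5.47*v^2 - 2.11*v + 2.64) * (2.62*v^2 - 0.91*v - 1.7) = 12.8118*v^5 - 18.7813*v^4 - 8.8635*v^3 + 18.1359*v^2 + 1.1846*v - 4.488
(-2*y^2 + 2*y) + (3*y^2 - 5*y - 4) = y^2 - 3*y - 4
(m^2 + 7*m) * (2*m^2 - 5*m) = 2*m^4 + 9*m^3 - 35*m^2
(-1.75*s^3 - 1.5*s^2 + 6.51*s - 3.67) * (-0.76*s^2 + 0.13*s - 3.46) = 1.33*s^5 + 0.9125*s^4 + 0.9124*s^3 + 8.8255*s^2 - 23.0017*s + 12.6982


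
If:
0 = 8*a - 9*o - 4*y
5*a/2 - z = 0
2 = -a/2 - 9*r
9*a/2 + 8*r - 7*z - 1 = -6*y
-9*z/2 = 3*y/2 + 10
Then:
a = -385/526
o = -905/7101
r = -191/1052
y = -3715/3156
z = -1925/1052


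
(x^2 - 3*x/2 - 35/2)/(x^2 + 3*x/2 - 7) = (x - 5)/(x - 2)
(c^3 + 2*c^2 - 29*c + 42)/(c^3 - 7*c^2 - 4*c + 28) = (c^2 + 4*c - 21)/(c^2 - 5*c - 14)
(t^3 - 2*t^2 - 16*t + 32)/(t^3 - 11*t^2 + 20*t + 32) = (t^2 + 2*t - 8)/(t^2 - 7*t - 8)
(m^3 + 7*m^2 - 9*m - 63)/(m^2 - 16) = (m^3 + 7*m^2 - 9*m - 63)/(m^2 - 16)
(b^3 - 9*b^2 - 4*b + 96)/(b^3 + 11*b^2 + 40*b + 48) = (b^2 - 12*b + 32)/(b^2 + 8*b + 16)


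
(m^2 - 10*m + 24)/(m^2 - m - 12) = (m - 6)/(m + 3)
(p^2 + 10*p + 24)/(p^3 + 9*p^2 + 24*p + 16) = (p + 6)/(p^2 + 5*p + 4)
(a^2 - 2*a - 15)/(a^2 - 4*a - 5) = (a + 3)/(a + 1)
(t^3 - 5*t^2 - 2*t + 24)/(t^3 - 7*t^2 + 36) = (t - 4)/(t - 6)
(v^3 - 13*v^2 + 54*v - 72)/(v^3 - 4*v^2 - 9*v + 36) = (v - 6)/(v + 3)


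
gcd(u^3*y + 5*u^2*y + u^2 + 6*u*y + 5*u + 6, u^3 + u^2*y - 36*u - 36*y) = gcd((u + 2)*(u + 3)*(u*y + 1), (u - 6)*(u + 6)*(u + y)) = 1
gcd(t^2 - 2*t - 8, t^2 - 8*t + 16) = t - 4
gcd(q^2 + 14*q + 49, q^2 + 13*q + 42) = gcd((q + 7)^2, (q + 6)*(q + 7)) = q + 7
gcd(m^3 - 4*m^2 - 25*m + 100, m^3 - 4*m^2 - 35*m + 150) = m - 5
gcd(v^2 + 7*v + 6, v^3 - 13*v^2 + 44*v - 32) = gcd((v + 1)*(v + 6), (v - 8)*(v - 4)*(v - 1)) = 1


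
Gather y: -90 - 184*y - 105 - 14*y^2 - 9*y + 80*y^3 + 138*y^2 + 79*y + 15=80*y^3 + 124*y^2 - 114*y - 180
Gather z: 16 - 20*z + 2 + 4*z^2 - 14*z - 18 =4*z^2 - 34*z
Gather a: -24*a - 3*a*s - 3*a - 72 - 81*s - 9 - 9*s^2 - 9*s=a*(-3*s - 27) - 9*s^2 - 90*s - 81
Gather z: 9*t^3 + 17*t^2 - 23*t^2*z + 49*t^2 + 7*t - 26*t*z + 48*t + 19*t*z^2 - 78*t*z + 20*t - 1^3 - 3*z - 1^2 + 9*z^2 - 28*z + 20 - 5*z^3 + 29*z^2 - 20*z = 9*t^3 + 66*t^2 + 75*t - 5*z^3 + z^2*(19*t + 38) + z*(-23*t^2 - 104*t - 51) + 18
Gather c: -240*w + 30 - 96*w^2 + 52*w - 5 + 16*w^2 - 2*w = -80*w^2 - 190*w + 25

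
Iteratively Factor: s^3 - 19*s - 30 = (s + 2)*(s^2 - 2*s - 15) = (s + 2)*(s + 3)*(s - 5)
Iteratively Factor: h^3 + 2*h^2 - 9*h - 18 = (h + 3)*(h^2 - h - 6) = (h - 3)*(h + 3)*(h + 2)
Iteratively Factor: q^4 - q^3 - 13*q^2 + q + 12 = (q + 1)*(q^3 - 2*q^2 - 11*q + 12) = (q - 4)*(q + 1)*(q^2 + 2*q - 3) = (q - 4)*(q + 1)*(q + 3)*(q - 1)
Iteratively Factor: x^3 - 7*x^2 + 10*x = (x - 2)*(x^2 - 5*x) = x*(x - 2)*(x - 5)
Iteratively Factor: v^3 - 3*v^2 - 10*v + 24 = (v - 2)*(v^2 - v - 12) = (v - 2)*(v + 3)*(v - 4)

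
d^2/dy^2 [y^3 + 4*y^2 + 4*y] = 6*y + 8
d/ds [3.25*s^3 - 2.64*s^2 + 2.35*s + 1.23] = 9.75*s^2 - 5.28*s + 2.35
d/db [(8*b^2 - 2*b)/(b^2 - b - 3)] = 6*(-b^2 - 8*b + 1)/(b^4 - 2*b^3 - 5*b^2 + 6*b + 9)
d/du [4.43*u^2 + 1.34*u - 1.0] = 8.86*u + 1.34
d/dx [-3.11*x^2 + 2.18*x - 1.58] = 2.18 - 6.22*x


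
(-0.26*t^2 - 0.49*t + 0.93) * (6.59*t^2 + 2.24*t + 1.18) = -1.7134*t^4 - 3.8115*t^3 + 4.7243*t^2 + 1.505*t + 1.0974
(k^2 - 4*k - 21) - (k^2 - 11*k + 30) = 7*k - 51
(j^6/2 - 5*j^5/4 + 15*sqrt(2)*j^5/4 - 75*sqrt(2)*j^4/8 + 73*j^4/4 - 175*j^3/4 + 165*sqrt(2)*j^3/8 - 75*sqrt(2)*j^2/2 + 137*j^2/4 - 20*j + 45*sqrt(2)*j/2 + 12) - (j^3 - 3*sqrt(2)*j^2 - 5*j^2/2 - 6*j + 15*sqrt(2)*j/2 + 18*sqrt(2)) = j^6/2 - 5*j^5/4 + 15*sqrt(2)*j^5/4 - 75*sqrt(2)*j^4/8 + 73*j^4/4 - 179*j^3/4 + 165*sqrt(2)*j^3/8 - 69*sqrt(2)*j^2/2 + 147*j^2/4 - 14*j + 15*sqrt(2)*j - 18*sqrt(2) + 12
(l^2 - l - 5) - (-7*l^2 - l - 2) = 8*l^2 - 3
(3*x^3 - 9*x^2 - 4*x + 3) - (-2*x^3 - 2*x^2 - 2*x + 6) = 5*x^3 - 7*x^2 - 2*x - 3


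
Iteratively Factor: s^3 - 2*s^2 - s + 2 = (s - 1)*(s^2 - s - 2) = (s - 2)*(s - 1)*(s + 1)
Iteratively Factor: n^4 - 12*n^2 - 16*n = (n)*(n^3 - 12*n - 16) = n*(n + 2)*(n^2 - 2*n - 8) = n*(n - 4)*(n + 2)*(n + 2)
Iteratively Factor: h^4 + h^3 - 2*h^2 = (h - 1)*(h^3 + 2*h^2) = h*(h - 1)*(h^2 + 2*h) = h*(h - 1)*(h + 2)*(h)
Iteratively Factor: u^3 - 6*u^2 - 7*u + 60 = (u + 3)*(u^2 - 9*u + 20) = (u - 5)*(u + 3)*(u - 4)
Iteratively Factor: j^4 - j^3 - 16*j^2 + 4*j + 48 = (j - 4)*(j^3 + 3*j^2 - 4*j - 12) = (j - 4)*(j + 2)*(j^2 + j - 6) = (j - 4)*(j - 2)*(j + 2)*(j + 3)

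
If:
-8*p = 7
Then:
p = -7/8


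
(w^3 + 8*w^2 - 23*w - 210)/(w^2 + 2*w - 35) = w + 6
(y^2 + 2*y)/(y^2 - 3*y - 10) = y/(y - 5)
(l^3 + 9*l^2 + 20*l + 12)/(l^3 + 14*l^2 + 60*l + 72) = (l + 1)/(l + 6)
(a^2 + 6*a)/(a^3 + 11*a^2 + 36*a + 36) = a/(a^2 + 5*a + 6)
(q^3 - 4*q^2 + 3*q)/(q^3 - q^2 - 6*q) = (q - 1)/(q + 2)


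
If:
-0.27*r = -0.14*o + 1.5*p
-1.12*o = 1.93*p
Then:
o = 0.267203363757563*r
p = -0.155061019382627*r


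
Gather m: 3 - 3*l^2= 3 - 3*l^2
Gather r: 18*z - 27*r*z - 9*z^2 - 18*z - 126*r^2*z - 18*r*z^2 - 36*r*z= -126*r^2*z + r*(-18*z^2 - 63*z) - 9*z^2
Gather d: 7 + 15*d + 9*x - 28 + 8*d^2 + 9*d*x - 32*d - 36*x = 8*d^2 + d*(9*x - 17) - 27*x - 21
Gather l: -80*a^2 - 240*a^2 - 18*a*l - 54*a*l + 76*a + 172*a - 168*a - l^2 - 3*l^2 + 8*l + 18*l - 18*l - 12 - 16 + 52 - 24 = -320*a^2 + 80*a - 4*l^2 + l*(8 - 72*a)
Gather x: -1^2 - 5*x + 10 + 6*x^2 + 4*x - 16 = 6*x^2 - x - 7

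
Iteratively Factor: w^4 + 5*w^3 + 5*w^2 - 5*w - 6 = (w + 2)*(w^3 + 3*w^2 - w - 3) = (w + 1)*(w + 2)*(w^2 + 2*w - 3) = (w - 1)*(w + 1)*(w + 2)*(w + 3)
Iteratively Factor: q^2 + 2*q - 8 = (q - 2)*(q + 4)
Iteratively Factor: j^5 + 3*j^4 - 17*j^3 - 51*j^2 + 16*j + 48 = (j + 3)*(j^4 - 17*j^2 + 16) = (j - 1)*(j + 3)*(j^3 + j^2 - 16*j - 16) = (j - 1)*(j + 3)*(j + 4)*(j^2 - 3*j - 4) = (j - 4)*(j - 1)*(j + 3)*(j + 4)*(j + 1)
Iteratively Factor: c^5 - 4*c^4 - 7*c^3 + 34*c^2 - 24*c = (c)*(c^4 - 4*c^3 - 7*c^2 + 34*c - 24) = c*(c - 1)*(c^3 - 3*c^2 - 10*c + 24) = c*(c - 2)*(c - 1)*(c^2 - c - 12) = c*(c - 2)*(c - 1)*(c + 3)*(c - 4)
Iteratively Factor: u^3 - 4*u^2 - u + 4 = (u - 4)*(u^2 - 1) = (u - 4)*(u - 1)*(u + 1)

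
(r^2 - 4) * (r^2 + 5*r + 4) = r^4 + 5*r^3 - 20*r - 16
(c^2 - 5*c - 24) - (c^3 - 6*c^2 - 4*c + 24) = -c^3 + 7*c^2 - c - 48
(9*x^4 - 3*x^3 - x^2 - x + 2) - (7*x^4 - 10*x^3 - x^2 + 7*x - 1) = 2*x^4 + 7*x^3 - 8*x + 3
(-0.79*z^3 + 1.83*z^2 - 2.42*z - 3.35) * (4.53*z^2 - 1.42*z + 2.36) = -3.5787*z^5 + 9.4117*z^4 - 15.4256*z^3 - 7.4203*z^2 - 0.9542*z - 7.906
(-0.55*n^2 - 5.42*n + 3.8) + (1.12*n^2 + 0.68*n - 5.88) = 0.57*n^2 - 4.74*n - 2.08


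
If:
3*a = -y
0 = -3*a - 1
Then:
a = -1/3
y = 1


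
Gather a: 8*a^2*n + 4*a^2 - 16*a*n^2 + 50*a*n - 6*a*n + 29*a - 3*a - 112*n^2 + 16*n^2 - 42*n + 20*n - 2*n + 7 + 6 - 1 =a^2*(8*n + 4) + a*(-16*n^2 + 44*n + 26) - 96*n^2 - 24*n + 12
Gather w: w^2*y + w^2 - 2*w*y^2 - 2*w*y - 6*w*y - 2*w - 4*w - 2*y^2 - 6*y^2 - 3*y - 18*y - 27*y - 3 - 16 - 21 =w^2*(y + 1) + w*(-2*y^2 - 8*y - 6) - 8*y^2 - 48*y - 40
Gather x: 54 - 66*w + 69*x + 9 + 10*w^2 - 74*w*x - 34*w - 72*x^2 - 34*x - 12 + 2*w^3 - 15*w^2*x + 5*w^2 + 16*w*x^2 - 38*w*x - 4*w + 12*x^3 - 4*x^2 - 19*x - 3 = 2*w^3 + 15*w^2 - 104*w + 12*x^3 + x^2*(16*w - 76) + x*(-15*w^2 - 112*w + 16) + 48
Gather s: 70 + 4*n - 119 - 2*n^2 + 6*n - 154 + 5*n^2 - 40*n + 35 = 3*n^2 - 30*n - 168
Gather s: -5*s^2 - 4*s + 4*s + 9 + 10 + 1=20 - 5*s^2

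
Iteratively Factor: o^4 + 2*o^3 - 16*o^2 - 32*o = (o - 4)*(o^3 + 6*o^2 + 8*o) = (o - 4)*(o + 4)*(o^2 + 2*o) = (o - 4)*(o + 2)*(o + 4)*(o)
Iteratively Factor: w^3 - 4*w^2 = (w)*(w^2 - 4*w) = w*(w - 4)*(w)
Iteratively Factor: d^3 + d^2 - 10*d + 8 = (d - 2)*(d^2 + 3*d - 4) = (d - 2)*(d - 1)*(d + 4)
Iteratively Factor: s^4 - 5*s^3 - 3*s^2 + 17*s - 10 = (s - 1)*(s^3 - 4*s^2 - 7*s + 10) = (s - 1)^2*(s^2 - 3*s - 10) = (s - 5)*(s - 1)^2*(s + 2)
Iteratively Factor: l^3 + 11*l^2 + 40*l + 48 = (l + 3)*(l^2 + 8*l + 16) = (l + 3)*(l + 4)*(l + 4)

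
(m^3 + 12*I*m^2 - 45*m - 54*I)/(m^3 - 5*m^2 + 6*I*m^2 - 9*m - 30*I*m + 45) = (m + 6*I)/(m - 5)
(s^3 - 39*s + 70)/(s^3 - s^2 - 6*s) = (-s^3 + 39*s - 70)/(s*(-s^2 + s + 6))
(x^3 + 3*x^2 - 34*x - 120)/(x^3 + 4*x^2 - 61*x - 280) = (x^2 - 2*x - 24)/(x^2 - x - 56)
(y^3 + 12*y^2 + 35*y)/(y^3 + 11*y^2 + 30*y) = (y + 7)/(y + 6)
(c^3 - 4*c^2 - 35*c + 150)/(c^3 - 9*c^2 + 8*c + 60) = (c^2 + c - 30)/(c^2 - 4*c - 12)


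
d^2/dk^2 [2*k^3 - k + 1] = 12*k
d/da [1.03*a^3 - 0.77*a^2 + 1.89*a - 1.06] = 3.09*a^2 - 1.54*a + 1.89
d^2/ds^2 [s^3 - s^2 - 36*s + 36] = 6*s - 2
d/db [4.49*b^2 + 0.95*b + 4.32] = 8.98*b + 0.95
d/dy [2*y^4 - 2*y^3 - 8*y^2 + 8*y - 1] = 8*y^3 - 6*y^2 - 16*y + 8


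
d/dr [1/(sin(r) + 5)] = -cos(r)/(sin(r) + 5)^2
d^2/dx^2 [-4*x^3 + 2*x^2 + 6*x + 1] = 4 - 24*x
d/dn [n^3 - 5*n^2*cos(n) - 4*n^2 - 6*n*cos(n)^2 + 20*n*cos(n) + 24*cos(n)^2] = 5*n^2*sin(n) + 3*n^2 - 20*n*sin(n) + 6*n*sin(2*n) - 10*n*cos(n) - 8*n - 24*sin(2*n) - 6*cos(n)^2 + 20*cos(n)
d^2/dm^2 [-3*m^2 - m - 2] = -6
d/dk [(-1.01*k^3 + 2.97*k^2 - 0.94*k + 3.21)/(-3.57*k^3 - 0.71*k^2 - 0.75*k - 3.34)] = (11.32*k^4 - 5.1966*k^3 + 41.6044*k^2 - 15.2814*k + 5.5471)/(12.7449*k^6 + 5.0694*k^5 + 5.8591*k^4 + 24.9126*k^3 + 5.3053*k^2 + 5.01*k + 11.1556)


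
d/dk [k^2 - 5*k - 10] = 2*k - 5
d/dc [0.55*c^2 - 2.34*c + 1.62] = 1.1*c - 2.34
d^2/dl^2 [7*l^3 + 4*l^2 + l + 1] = 42*l + 8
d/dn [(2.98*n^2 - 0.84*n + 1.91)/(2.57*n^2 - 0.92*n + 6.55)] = (-0.5828*n^2 + 29.2206*n - 3.7448)/(6.6049*n^4 - 4.7288*n^3 + 34.5134*n^2 - 12.052*n + 42.9025)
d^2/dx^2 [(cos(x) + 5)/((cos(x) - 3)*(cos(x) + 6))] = (-17*(1 - cos(x)^2)^2 - cos(x)^5 - 151*cos(x)^3 - 463*cos(x)^2 - 396*cos(x) + 395)/((cos(x) - 3)^3*(cos(x) + 6)^3)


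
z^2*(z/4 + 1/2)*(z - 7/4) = z^4/4 + z^3/16 - 7*z^2/8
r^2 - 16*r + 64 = (r - 8)^2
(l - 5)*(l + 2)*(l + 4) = l^3 + l^2 - 22*l - 40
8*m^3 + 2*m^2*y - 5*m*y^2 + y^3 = (-4*m + y)*(-2*m + y)*(m + y)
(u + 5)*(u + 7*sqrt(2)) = u^2 + 5*u + 7*sqrt(2)*u + 35*sqrt(2)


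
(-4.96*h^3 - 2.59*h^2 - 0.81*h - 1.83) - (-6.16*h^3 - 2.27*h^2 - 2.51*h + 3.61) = 1.2*h^3 - 0.32*h^2 + 1.7*h - 5.44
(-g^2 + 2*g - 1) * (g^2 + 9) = -g^4 + 2*g^3 - 10*g^2 + 18*g - 9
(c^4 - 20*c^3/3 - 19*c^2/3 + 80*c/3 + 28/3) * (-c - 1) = -c^5 + 17*c^4/3 + 13*c^3 - 61*c^2/3 - 36*c - 28/3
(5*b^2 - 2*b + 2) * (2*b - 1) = 10*b^3 - 9*b^2 + 6*b - 2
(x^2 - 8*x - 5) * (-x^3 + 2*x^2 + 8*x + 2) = -x^5 + 10*x^4 - 3*x^3 - 72*x^2 - 56*x - 10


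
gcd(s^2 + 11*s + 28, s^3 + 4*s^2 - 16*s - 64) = s + 4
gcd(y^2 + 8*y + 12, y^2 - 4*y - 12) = y + 2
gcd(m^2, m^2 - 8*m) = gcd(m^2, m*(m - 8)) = m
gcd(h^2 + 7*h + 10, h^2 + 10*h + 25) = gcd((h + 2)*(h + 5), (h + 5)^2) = h + 5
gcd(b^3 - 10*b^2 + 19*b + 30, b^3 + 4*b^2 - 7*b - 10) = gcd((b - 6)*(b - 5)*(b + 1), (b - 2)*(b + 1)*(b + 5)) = b + 1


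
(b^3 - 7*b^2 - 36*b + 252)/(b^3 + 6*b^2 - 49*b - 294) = (b - 6)/(b + 7)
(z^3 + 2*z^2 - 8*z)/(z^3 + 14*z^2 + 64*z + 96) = z*(z - 2)/(z^2 + 10*z + 24)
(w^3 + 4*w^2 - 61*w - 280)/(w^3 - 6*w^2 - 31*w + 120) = (w + 7)/(w - 3)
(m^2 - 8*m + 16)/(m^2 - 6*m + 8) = (m - 4)/(m - 2)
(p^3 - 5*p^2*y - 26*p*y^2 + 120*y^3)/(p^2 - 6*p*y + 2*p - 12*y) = (p^2 + p*y - 20*y^2)/(p + 2)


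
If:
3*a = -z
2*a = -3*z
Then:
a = 0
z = 0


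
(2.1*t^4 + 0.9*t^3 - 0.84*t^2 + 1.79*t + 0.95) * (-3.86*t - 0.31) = -8.106*t^5 - 4.125*t^4 + 2.9634*t^3 - 6.649*t^2 - 4.2219*t - 0.2945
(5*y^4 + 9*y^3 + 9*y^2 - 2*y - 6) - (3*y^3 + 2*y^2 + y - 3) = 5*y^4 + 6*y^3 + 7*y^2 - 3*y - 3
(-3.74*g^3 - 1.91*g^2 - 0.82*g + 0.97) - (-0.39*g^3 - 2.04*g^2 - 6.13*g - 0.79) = -3.35*g^3 + 0.13*g^2 + 5.31*g + 1.76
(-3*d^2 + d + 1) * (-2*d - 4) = 6*d^3 + 10*d^2 - 6*d - 4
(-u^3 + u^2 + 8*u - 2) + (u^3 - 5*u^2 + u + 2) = -4*u^2 + 9*u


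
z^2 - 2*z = z*(z - 2)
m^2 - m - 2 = (m - 2)*(m + 1)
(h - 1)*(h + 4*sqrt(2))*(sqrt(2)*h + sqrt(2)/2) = sqrt(2)*h^3 - sqrt(2)*h^2/2 + 8*h^2 - 4*h - sqrt(2)*h/2 - 4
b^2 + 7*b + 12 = (b + 3)*(b + 4)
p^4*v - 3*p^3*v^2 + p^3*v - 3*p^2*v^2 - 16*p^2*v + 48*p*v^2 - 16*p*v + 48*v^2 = (p - 4)*(p + 4)*(p - 3*v)*(p*v + v)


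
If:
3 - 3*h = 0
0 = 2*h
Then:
No Solution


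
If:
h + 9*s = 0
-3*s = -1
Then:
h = -3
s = 1/3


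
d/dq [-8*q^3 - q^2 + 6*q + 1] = -24*q^2 - 2*q + 6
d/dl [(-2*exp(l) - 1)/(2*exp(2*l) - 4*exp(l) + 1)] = (4*exp(2*l) + 4*exp(l) - 6)*exp(l)/(4*exp(4*l) - 16*exp(3*l) + 20*exp(2*l) - 8*exp(l) + 1)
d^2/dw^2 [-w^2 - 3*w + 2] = -2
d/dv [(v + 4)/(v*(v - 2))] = (-v^2 - 8*v + 8)/(v^2*(v^2 - 4*v + 4))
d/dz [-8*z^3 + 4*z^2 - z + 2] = -24*z^2 + 8*z - 1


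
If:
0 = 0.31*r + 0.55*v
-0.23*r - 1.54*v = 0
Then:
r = 0.00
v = 0.00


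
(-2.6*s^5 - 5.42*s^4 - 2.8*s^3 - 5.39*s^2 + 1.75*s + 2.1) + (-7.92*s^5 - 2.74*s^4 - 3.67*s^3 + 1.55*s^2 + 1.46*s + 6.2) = -10.52*s^5 - 8.16*s^4 - 6.47*s^3 - 3.84*s^2 + 3.21*s + 8.3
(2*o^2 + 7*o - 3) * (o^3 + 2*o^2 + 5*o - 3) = 2*o^5 + 11*o^4 + 21*o^3 + 23*o^2 - 36*o + 9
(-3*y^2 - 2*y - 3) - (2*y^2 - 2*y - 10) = 7 - 5*y^2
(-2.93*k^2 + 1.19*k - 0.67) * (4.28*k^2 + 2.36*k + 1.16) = -12.5404*k^4 - 1.8216*k^3 - 3.458*k^2 - 0.2008*k - 0.7772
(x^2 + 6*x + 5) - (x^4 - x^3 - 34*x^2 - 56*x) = -x^4 + x^3 + 35*x^2 + 62*x + 5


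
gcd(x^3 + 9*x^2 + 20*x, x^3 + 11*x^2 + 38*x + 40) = x^2 + 9*x + 20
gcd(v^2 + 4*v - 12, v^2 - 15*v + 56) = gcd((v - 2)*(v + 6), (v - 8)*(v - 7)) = 1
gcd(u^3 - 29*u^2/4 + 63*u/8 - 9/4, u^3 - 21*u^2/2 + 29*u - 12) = u^2 - 13*u/2 + 3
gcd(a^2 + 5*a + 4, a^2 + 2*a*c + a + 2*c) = a + 1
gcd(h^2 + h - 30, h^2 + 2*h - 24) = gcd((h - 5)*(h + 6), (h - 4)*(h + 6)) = h + 6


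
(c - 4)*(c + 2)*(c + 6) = c^3 + 4*c^2 - 20*c - 48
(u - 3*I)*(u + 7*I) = u^2 + 4*I*u + 21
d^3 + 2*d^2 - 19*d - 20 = (d - 4)*(d + 1)*(d + 5)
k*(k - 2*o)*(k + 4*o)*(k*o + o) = k^4*o + 2*k^3*o^2 + k^3*o - 8*k^2*o^3 + 2*k^2*o^2 - 8*k*o^3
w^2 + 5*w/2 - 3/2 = (w - 1/2)*(w + 3)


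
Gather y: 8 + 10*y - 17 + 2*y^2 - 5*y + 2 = 2*y^2 + 5*y - 7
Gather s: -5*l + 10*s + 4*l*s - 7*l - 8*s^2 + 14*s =-12*l - 8*s^2 + s*(4*l + 24)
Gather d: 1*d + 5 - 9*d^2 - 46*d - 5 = -9*d^2 - 45*d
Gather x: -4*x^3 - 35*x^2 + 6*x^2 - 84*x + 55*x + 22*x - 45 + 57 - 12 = -4*x^3 - 29*x^2 - 7*x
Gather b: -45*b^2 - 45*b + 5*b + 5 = -45*b^2 - 40*b + 5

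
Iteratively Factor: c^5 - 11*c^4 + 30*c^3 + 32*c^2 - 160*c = (c)*(c^4 - 11*c^3 + 30*c^2 + 32*c - 160) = c*(c - 4)*(c^3 - 7*c^2 + 2*c + 40) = c*(c - 5)*(c - 4)*(c^2 - 2*c - 8) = c*(c - 5)*(c - 4)^2*(c + 2)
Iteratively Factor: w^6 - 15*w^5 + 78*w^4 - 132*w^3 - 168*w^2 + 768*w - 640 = (w - 2)*(w^5 - 13*w^4 + 52*w^3 - 28*w^2 - 224*w + 320) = (w - 2)*(w + 2)*(w^4 - 15*w^3 + 82*w^2 - 192*w + 160) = (w - 2)^2*(w + 2)*(w^3 - 13*w^2 + 56*w - 80) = (w - 4)*(w - 2)^2*(w + 2)*(w^2 - 9*w + 20) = (w - 5)*(w - 4)*(w - 2)^2*(w + 2)*(w - 4)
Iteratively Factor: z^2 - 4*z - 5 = (z + 1)*(z - 5)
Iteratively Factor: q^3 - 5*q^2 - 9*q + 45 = (q + 3)*(q^2 - 8*q + 15) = (q - 3)*(q + 3)*(q - 5)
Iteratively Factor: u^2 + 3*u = (u + 3)*(u)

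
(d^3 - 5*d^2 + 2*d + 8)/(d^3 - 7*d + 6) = (d^2 - 3*d - 4)/(d^2 + 2*d - 3)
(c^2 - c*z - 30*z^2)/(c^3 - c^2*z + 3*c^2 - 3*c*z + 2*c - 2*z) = (c^2 - c*z - 30*z^2)/(c^3 - c^2*z + 3*c^2 - 3*c*z + 2*c - 2*z)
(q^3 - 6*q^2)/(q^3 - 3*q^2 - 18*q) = q/(q + 3)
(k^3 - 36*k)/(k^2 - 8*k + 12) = k*(k + 6)/(k - 2)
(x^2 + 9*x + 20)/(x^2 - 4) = (x^2 + 9*x + 20)/(x^2 - 4)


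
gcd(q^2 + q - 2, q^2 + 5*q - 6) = q - 1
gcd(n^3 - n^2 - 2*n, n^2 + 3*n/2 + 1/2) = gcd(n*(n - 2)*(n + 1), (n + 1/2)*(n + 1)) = n + 1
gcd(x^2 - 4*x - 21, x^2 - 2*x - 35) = x - 7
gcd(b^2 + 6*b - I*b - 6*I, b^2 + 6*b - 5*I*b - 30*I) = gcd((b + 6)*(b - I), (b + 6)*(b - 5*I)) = b + 6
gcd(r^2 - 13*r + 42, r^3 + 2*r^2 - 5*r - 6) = 1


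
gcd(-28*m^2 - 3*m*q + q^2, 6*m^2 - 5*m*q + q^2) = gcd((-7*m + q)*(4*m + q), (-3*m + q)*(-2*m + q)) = 1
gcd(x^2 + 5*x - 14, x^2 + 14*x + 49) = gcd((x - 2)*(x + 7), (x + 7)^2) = x + 7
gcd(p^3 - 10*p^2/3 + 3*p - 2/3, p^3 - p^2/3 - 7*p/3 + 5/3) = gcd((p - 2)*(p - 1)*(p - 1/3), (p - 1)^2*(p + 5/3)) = p - 1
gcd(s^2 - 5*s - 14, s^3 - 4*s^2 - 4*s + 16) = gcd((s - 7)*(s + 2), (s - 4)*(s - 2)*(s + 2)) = s + 2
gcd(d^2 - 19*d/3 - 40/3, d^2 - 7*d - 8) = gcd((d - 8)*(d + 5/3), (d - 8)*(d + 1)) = d - 8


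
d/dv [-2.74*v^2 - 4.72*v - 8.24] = -5.48*v - 4.72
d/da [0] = 0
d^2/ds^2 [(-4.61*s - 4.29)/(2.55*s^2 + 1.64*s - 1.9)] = (-(4.61*s + 4.29)*(5.1*s + 1.64)*(10.2*s + 3.28) + (70.533*s + 36.9998)*(2.55*s^2 + 1.64*s - 1.9))/(2.55*s^2 + 1.64*s - 1.9)^3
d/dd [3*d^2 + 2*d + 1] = 6*d + 2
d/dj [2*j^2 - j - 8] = 4*j - 1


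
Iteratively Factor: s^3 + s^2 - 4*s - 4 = (s + 1)*(s^2 - 4) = (s + 1)*(s + 2)*(s - 2)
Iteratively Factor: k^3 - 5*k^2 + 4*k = (k)*(k^2 - 5*k + 4) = k*(k - 1)*(k - 4)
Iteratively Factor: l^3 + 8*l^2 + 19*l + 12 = (l + 1)*(l^2 + 7*l + 12) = (l + 1)*(l + 4)*(l + 3)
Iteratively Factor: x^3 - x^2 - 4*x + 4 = (x - 1)*(x^2 - 4) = (x - 2)*(x - 1)*(x + 2)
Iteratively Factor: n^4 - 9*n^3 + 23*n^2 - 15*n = (n)*(n^3 - 9*n^2 + 23*n - 15) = n*(n - 5)*(n^2 - 4*n + 3) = n*(n - 5)*(n - 3)*(n - 1)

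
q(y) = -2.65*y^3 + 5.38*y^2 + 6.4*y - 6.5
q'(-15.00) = -1943.75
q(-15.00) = 10051.75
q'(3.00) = -32.87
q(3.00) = -10.43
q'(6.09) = -222.92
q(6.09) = -366.54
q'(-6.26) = -372.50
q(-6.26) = 814.35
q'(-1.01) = -12.58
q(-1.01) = -4.75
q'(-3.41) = -122.73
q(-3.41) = 139.31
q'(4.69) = -118.00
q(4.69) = -131.52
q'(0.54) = 9.89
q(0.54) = -1.89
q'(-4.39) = -194.05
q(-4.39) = 293.29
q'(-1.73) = -36.01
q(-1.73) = 12.25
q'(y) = -7.95*y^2 + 10.76*y + 6.4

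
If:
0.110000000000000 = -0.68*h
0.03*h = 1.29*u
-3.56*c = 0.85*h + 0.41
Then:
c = -0.08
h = -0.16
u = -0.00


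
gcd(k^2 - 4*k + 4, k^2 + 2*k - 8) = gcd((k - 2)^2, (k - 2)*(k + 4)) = k - 2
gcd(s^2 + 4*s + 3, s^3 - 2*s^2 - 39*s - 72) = s + 3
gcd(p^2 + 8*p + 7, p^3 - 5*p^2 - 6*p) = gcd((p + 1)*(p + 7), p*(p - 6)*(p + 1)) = p + 1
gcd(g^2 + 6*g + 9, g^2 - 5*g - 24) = g + 3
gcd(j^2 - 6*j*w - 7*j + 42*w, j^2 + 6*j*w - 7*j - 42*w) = j - 7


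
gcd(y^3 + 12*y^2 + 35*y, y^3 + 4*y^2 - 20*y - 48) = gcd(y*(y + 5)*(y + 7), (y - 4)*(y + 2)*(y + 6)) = 1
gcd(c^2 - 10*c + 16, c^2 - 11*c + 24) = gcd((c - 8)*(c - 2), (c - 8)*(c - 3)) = c - 8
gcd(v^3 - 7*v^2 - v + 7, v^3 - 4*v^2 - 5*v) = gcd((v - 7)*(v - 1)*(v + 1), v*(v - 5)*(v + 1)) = v + 1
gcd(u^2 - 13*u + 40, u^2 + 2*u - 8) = 1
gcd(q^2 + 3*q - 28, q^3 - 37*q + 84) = q^2 + 3*q - 28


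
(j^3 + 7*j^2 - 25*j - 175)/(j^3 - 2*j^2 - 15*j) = (j^2 + 12*j + 35)/(j*(j + 3))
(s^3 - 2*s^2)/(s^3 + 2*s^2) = (s - 2)/(s + 2)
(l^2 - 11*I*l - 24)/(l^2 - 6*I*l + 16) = (l - 3*I)/(l + 2*I)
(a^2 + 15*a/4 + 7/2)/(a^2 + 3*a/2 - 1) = (4*a + 7)/(2*(2*a - 1))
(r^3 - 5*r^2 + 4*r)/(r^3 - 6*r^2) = (r^2 - 5*r + 4)/(r*(r - 6))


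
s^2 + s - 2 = (s - 1)*(s + 2)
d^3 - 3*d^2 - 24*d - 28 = (d - 7)*(d + 2)^2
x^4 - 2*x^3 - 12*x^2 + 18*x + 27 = (x - 3)^2*(x + 1)*(x + 3)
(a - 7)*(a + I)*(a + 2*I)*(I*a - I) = I*a^4 - 3*a^3 - 8*I*a^3 + 24*a^2 + 5*I*a^2 - 21*a + 16*I*a - 14*I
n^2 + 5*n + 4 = (n + 1)*(n + 4)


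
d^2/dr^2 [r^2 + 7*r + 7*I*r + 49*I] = 2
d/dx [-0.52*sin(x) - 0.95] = -0.52*cos(x)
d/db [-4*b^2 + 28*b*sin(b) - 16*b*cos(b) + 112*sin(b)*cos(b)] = 16*b*sin(b) + 28*b*cos(b) - 8*b + 28*sin(b) - 16*cos(b) + 112*cos(2*b)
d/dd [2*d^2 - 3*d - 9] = 4*d - 3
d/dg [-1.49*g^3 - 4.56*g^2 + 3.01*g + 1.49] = -4.47*g^2 - 9.12*g + 3.01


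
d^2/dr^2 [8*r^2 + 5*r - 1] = 16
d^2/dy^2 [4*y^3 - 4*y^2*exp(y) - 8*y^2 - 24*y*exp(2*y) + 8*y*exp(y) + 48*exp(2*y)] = -4*y^2*exp(y) - 96*y*exp(2*y) - 8*y*exp(y) + 24*y + 96*exp(2*y) + 8*exp(y) - 16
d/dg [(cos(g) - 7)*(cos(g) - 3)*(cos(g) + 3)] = (-3*cos(g)^2 + 14*cos(g) + 9)*sin(g)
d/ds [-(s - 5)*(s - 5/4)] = 25/4 - 2*s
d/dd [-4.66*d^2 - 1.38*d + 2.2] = -9.32*d - 1.38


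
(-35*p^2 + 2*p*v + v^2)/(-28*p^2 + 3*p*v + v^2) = (5*p - v)/(4*p - v)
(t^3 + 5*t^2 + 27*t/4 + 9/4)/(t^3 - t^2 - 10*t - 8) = (t^3 + 5*t^2 + 27*t/4 + 9/4)/(t^3 - t^2 - 10*t - 8)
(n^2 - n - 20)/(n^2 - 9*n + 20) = (n + 4)/(n - 4)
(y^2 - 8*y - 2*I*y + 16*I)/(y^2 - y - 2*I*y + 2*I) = (y - 8)/(y - 1)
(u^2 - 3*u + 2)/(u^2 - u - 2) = (u - 1)/(u + 1)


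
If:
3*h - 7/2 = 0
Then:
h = 7/6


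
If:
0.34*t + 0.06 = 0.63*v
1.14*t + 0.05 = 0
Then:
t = -0.04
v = 0.07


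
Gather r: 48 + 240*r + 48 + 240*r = 480*r + 96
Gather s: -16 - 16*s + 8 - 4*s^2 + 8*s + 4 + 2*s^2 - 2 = -2*s^2 - 8*s - 6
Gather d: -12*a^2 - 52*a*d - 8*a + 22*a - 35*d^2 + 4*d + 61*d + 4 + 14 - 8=-12*a^2 + 14*a - 35*d^2 + d*(65 - 52*a) + 10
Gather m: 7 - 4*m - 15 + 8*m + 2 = 4*m - 6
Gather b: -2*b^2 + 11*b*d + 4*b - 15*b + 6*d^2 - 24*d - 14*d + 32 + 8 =-2*b^2 + b*(11*d - 11) + 6*d^2 - 38*d + 40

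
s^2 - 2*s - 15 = (s - 5)*(s + 3)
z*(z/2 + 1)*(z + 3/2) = z^3/2 + 7*z^2/4 + 3*z/2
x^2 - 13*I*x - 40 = (x - 8*I)*(x - 5*I)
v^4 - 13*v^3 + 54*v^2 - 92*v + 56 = (v - 7)*(v - 2)^3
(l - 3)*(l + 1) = l^2 - 2*l - 3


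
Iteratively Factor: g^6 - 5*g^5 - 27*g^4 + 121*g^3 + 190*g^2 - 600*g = (g + 3)*(g^5 - 8*g^4 - 3*g^3 + 130*g^2 - 200*g) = (g - 5)*(g + 3)*(g^4 - 3*g^3 - 18*g^2 + 40*g) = (g - 5)*(g + 3)*(g + 4)*(g^3 - 7*g^2 + 10*g) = (g - 5)^2*(g + 3)*(g + 4)*(g^2 - 2*g) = g*(g - 5)^2*(g + 3)*(g + 4)*(g - 2)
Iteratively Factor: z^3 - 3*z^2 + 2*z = (z - 1)*(z^2 - 2*z) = z*(z - 1)*(z - 2)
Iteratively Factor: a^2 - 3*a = (a)*(a - 3)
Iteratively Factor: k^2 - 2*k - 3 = (k + 1)*(k - 3)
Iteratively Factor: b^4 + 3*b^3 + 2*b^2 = (b + 2)*(b^3 + b^2) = b*(b + 2)*(b^2 + b) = b^2*(b + 2)*(b + 1)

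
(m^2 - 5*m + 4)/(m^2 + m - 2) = (m - 4)/(m + 2)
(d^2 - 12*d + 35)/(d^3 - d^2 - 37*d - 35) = (d - 5)/(d^2 + 6*d + 5)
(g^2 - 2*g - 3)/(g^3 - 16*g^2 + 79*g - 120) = (g + 1)/(g^2 - 13*g + 40)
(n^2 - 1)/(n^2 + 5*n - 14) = (n^2 - 1)/(n^2 + 5*n - 14)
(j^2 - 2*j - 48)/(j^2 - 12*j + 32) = (j + 6)/(j - 4)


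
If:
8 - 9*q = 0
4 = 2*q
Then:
No Solution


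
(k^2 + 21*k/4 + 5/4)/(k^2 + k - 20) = (k + 1/4)/(k - 4)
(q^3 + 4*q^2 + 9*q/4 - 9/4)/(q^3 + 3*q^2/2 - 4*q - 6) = (2*q^2 + 5*q - 3)/(2*(q^2 - 4))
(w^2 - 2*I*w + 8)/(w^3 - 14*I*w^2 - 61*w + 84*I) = (w + 2*I)/(w^2 - 10*I*w - 21)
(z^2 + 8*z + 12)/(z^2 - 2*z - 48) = (z + 2)/(z - 8)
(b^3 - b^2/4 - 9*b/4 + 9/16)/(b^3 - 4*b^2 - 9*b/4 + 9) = (b - 1/4)/(b - 4)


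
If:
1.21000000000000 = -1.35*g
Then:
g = -0.90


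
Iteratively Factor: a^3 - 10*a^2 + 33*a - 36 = (a - 3)*(a^2 - 7*a + 12) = (a - 3)^2*(a - 4)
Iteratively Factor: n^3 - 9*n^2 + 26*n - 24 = (n - 4)*(n^2 - 5*n + 6) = (n - 4)*(n - 2)*(n - 3)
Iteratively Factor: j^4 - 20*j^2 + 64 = (j - 2)*(j^3 + 2*j^2 - 16*j - 32) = (j - 4)*(j - 2)*(j^2 + 6*j + 8) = (j - 4)*(j - 2)*(j + 2)*(j + 4)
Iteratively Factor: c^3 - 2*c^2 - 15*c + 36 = (c - 3)*(c^2 + c - 12) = (c - 3)^2*(c + 4)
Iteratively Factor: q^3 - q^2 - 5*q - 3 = (q - 3)*(q^2 + 2*q + 1) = (q - 3)*(q + 1)*(q + 1)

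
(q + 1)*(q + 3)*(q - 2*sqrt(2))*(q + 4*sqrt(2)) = q^4 + 2*sqrt(2)*q^3 + 4*q^3 - 13*q^2 + 8*sqrt(2)*q^2 - 64*q + 6*sqrt(2)*q - 48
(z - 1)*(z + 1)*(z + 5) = z^3 + 5*z^2 - z - 5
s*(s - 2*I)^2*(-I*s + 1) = -I*s^4 - 3*s^3 - 4*s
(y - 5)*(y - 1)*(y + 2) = y^3 - 4*y^2 - 7*y + 10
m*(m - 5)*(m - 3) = m^3 - 8*m^2 + 15*m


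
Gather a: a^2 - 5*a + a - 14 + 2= a^2 - 4*a - 12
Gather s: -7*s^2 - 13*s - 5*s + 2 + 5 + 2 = -7*s^2 - 18*s + 9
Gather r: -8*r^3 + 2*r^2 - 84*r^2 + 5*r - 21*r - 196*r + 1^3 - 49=-8*r^3 - 82*r^2 - 212*r - 48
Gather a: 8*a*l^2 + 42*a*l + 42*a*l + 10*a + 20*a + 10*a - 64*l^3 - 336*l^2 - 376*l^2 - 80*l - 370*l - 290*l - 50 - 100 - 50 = a*(8*l^2 + 84*l + 40) - 64*l^3 - 712*l^2 - 740*l - 200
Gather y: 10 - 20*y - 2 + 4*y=8 - 16*y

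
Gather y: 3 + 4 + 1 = 8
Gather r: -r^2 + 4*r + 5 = -r^2 + 4*r + 5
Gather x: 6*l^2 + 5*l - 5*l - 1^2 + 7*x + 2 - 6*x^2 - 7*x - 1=6*l^2 - 6*x^2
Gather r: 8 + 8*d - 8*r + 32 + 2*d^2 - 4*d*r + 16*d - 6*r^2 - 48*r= 2*d^2 + 24*d - 6*r^2 + r*(-4*d - 56) + 40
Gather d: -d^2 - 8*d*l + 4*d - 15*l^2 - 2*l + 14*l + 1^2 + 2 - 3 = -d^2 + d*(4 - 8*l) - 15*l^2 + 12*l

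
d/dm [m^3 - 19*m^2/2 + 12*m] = 3*m^2 - 19*m + 12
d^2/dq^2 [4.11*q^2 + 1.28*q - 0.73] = 8.22000000000000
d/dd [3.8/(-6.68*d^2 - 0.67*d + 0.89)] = (50.768*d + 2.546)/(6.68*d^2 + 0.67*d - 0.89)^2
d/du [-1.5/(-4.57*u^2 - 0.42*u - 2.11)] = (-13.71*u - 0.63)/(4.57*u^2 + 0.42*u + 2.11)^2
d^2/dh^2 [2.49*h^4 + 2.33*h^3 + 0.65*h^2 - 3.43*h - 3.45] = 29.88*h^2 + 13.98*h + 1.3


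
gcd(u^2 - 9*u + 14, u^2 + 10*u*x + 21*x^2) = 1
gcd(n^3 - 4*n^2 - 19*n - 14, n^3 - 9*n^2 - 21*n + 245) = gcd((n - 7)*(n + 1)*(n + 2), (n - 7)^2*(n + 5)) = n - 7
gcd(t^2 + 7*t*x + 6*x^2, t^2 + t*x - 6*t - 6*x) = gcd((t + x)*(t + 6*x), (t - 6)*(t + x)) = t + x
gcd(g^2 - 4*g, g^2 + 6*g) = g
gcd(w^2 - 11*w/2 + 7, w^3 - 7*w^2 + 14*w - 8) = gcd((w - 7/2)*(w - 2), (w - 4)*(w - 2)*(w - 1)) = w - 2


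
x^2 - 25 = (x - 5)*(x + 5)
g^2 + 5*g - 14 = (g - 2)*(g + 7)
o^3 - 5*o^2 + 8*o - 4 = (o - 2)^2*(o - 1)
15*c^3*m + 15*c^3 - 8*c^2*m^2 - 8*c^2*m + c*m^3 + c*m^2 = (-5*c + m)*(-3*c + m)*(c*m + c)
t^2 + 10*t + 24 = (t + 4)*(t + 6)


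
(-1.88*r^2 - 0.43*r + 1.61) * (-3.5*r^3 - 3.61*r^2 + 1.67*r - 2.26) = 6.58*r^5 + 8.2918*r^4 - 7.2223*r^3 - 2.2814*r^2 + 3.6605*r - 3.6386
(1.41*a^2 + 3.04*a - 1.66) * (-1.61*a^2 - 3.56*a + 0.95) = -2.2701*a^4 - 9.914*a^3 - 6.8103*a^2 + 8.7976*a - 1.577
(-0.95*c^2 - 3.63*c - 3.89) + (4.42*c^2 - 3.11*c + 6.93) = 3.47*c^2 - 6.74*c + 3.04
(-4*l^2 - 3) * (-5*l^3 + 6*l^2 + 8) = 20*l^5 - 24*l^4 + 15*l^3 - 50*l^2 - 24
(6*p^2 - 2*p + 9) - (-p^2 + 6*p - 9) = 7*p^2 - 8*p + 18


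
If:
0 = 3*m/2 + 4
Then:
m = -8/3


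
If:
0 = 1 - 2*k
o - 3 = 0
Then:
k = 1/2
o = 3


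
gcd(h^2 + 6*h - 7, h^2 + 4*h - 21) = h + 7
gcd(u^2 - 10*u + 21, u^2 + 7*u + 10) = 1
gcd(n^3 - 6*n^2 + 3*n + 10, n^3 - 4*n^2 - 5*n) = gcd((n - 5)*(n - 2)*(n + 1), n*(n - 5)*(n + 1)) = n^2 - 4*n - 5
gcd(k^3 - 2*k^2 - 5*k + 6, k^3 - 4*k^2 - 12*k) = k + 2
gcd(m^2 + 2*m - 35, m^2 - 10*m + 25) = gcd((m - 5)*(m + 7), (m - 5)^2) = m - 5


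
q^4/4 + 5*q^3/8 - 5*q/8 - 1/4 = (q/4 + 1/2)*(q - 1)*(q + 1/2)*(q + 1)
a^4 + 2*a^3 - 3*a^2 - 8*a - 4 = (a - 2)*(a + 1)^2*(a + 2)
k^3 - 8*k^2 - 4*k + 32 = (k - 8)*(k - 2)*(k + 2)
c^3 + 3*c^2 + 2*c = c*(c + 1)*(c + 2)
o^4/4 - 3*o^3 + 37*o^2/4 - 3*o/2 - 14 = (o/4 + 1/4)*(o - 7)*(o - 4)*(o - 2)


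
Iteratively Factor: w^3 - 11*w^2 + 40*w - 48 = (w - 3)*(w^2 - 8*w + 16) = (w - 4)*(w - 3)*(w - 4)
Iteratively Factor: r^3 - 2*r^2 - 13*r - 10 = (r + 1)*(r^2 - 3*r - 10) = (r + 1)*(r + 2)*(r - 5)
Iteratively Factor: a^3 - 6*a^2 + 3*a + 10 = (a - 5)*(a^2 - a - 2) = (a - 5)*(a - 2)*(a + 1)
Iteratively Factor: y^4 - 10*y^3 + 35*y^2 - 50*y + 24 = (y - 3)*(y^3 - 7*y^2 + 14*y - 8) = (y - 3)*(y - 2)*(y^2 - 5*y + 4) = (y - 4)*(y - 3)*(y - 2)*(y - 1)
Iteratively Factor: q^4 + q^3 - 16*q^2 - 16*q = (q - 4)*(q^3 + 5*q^2 + 4*q) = (q - 4)*(q + 1)*(q^2 + 4*q) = q*(q - 4)*(q + 1)*(q + 4)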